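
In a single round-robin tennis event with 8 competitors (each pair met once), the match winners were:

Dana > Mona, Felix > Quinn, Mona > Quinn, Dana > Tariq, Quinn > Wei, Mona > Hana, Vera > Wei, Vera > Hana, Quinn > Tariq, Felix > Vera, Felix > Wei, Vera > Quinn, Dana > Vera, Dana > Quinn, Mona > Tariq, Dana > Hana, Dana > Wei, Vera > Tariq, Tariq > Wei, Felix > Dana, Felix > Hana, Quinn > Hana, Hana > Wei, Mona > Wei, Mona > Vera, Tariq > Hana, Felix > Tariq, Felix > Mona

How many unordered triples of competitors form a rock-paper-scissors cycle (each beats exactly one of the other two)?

Win totals: Dana 6, Hana 1, Tariq 2, Mona 5, Quinn 3, Felix 7, Wei 0, Vera 4.
A competitor with w wins dominates both others in C(w,2) triples; summing gives 15 + 0 + 1 + 10 + 3 + 21 + 0 + 6 = 56 transitive triples.
Total triples C(8,3) = 56, so cyclic triples = 56 − 56 = 0.

0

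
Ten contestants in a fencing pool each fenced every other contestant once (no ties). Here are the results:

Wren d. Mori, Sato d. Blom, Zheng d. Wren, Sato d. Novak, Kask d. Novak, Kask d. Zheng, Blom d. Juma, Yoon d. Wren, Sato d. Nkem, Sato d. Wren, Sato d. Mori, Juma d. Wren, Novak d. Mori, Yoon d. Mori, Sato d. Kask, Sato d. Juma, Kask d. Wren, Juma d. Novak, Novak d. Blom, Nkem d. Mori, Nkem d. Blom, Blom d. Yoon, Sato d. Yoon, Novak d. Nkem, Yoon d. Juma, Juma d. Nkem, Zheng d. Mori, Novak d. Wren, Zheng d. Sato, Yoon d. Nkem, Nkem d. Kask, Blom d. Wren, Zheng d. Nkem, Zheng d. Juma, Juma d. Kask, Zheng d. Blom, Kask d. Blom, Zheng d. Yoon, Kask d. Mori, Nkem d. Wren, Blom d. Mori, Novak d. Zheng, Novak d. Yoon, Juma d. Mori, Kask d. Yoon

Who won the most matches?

Sato

Win totals: Kask 6, Nkem 4, Juma 5, Wren 1, Novak 6, Zheng 7, Yoon 4, Mori 0, Sato 8, Blom 4.
Sato leads with 8 wins (next highest: 7).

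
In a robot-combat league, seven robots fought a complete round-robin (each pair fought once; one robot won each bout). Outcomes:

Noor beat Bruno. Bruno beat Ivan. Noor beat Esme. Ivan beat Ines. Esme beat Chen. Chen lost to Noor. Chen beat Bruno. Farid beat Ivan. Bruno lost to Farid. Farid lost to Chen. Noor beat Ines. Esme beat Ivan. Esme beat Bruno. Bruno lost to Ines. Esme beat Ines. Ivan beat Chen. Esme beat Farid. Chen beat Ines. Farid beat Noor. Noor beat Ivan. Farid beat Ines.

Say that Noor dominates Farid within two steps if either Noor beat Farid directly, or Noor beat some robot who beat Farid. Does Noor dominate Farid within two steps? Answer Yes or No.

Noor did not beat Farid directly.
Noor beat Bruno, Ivan, Chen, Esme, Ines. Of those, Chen beat Farid.

Yes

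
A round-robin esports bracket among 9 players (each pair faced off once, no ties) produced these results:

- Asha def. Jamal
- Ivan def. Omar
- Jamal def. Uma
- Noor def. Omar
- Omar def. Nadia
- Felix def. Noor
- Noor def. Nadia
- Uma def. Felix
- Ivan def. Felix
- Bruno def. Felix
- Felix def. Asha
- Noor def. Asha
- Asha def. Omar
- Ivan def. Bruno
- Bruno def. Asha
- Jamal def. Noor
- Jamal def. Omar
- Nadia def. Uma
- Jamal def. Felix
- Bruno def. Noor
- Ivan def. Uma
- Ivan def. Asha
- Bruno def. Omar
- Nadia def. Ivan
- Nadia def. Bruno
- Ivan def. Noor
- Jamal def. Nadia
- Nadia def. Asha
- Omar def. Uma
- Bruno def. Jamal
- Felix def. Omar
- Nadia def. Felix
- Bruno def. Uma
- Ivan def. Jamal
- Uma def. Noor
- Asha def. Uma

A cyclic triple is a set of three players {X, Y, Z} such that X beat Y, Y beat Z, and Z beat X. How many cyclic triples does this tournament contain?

Win totals: Felix 3, Jamal 5, Ivan 7, Nadia 5, Omar 2, Noor 3, Asha 3, Uma 2, Bruno 6.
A player with w wins dominates both others in C(w,2) triples; summing gives 3 + 10 + 21 + 10 + 1 + 3 + 3 + 1 + 15 = 67 transitive triples.
Total triples C(9,3) = 84, so cyclic triples = 84 − 67 = 17.

17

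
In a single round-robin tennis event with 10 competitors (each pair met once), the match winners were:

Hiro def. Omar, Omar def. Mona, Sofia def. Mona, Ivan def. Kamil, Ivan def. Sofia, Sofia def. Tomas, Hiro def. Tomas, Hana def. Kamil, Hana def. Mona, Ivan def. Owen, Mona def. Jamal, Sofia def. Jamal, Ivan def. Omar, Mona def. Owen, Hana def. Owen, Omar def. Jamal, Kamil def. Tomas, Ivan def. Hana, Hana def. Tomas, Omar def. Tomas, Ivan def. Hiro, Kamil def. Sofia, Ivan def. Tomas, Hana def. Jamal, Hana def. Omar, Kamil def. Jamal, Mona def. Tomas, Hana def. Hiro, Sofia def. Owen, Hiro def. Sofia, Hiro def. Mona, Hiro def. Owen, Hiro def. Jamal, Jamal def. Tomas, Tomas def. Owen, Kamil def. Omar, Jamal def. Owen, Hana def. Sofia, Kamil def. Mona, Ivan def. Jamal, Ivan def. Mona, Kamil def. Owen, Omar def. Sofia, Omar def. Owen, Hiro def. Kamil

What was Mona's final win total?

3

Mona's results: beat Jamal, Tomas, Owen; lost to Ivan, Kamil, Hana, Omar, Hiro, Sofia.
That is 3 wins.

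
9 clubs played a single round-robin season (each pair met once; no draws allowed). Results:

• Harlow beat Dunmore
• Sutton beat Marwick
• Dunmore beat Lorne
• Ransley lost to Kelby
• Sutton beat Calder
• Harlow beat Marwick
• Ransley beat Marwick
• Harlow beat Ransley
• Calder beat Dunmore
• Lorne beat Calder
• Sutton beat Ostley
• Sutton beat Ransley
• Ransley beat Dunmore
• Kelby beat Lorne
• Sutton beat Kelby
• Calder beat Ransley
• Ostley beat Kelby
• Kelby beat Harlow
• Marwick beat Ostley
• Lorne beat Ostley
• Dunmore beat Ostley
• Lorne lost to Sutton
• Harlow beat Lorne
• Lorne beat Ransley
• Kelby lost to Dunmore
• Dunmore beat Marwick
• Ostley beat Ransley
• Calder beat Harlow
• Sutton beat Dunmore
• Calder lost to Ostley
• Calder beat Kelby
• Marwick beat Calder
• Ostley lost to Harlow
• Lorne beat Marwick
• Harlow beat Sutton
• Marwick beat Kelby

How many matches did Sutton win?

Sutton's results: beat Kelby, Ostley, Calder, Marwick, Dunmore, Lorne, Ransley; lost to Harlow.
That is 7 wins.

7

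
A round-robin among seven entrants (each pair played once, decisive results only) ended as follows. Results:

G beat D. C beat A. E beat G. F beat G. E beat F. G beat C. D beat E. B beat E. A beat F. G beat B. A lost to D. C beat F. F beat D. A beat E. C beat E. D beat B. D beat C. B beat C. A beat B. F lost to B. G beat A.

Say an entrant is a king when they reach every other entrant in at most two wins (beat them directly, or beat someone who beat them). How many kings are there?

7

A reaches everyone (king).
B reaches everyone (king).
C reaches everyone (king).
D reaches everyone (king).
E reaches everyone (king).
F reaches everyone (king).
G reaches everyone (king).
Kings: A, B, C, D, E, F, G — 7.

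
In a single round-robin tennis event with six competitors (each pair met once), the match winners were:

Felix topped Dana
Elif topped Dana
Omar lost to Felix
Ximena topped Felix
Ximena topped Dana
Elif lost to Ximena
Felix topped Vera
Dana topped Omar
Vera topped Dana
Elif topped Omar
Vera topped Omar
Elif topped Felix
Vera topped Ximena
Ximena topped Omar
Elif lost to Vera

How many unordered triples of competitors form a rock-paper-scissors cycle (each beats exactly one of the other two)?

2

Of the C(6,3) = 20 triples, the cyclic ones are: {Elif, Felix, Vera}; {Felix, Vera, Ximena}.
That is 2.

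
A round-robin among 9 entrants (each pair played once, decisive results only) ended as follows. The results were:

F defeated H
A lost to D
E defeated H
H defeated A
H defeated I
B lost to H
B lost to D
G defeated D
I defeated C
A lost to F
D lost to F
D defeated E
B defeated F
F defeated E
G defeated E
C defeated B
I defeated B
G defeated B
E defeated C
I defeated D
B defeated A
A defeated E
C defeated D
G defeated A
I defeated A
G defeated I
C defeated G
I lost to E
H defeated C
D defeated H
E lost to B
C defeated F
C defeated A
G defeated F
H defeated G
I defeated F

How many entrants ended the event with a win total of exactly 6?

Win totals: A 1, B 3, C 5, D 4, E 3, F 4, G 6, H 5, I 5.
Exactly 6: G — 1 entrant.

1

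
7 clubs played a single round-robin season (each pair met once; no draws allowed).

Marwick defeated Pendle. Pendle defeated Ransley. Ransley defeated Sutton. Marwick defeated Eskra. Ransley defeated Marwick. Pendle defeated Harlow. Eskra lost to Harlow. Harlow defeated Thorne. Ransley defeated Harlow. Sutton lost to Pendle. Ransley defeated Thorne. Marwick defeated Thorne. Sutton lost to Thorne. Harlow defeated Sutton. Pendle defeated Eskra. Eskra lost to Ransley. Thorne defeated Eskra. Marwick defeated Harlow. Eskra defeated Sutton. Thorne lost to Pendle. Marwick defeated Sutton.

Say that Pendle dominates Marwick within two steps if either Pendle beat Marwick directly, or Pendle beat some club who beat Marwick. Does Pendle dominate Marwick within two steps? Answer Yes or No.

Pendle did not beat Marwick directly.
Pendle beat Harlow, Ransley, Sutton, Thorne, Eskra. Of those, Ransley beat Marwick.

Yes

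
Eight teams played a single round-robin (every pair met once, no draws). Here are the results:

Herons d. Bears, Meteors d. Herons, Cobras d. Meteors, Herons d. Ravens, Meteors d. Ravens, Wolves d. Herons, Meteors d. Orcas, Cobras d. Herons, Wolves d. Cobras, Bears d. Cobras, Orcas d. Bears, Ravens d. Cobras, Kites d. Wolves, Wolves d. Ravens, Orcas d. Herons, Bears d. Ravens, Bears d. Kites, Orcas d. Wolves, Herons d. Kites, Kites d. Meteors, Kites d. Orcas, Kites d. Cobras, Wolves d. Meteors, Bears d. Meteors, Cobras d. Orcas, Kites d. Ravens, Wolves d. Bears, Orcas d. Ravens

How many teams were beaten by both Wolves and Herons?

2

Wolves beat: Cobras, Ravens, Meteors, Bears, Herons.
Herons beat: Kites, Ravens, Bears.
Both beat: Ravens, Bears — 2.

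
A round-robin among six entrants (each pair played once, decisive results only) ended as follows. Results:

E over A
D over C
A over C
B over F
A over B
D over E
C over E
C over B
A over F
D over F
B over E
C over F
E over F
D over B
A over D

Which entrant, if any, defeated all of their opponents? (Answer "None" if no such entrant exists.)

Highest win total is D with 4 (out of 5 possible).
D lost to A, so no entrant went undefeated.

None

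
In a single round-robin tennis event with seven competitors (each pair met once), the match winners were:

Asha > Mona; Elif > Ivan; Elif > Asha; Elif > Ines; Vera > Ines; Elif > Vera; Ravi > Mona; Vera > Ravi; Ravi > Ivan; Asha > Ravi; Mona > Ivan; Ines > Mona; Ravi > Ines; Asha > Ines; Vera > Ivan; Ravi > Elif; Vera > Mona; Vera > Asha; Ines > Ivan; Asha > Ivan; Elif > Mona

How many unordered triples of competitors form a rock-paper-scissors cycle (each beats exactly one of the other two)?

2

Win totals: Mona 1, Elif 5, Ivan 0, Ines 2, Asha 4, Ravi 4, Vera 5.
A competitor with w wins dominates both others in C(w,2) triples; summing gives 0 + 10 + 0 + 1 + 6 + 6 + 10 = 33 transitive triples.
Total triples C(7,3) = 35, so cyclic triples = 35 − 33 = 2.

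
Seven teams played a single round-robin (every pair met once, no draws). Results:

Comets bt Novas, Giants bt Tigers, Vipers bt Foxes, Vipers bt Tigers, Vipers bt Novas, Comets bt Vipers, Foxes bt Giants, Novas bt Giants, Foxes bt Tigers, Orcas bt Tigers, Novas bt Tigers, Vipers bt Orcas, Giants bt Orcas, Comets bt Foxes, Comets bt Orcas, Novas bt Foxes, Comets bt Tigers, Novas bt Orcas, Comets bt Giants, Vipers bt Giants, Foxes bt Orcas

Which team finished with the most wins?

Win totals: Comets 6, Foxes 3, Novas 4, Vipers 5, Giants 2, Tigers 0, Orcas 1.
Comets leads with 6 wins (next highest: 5).

Comets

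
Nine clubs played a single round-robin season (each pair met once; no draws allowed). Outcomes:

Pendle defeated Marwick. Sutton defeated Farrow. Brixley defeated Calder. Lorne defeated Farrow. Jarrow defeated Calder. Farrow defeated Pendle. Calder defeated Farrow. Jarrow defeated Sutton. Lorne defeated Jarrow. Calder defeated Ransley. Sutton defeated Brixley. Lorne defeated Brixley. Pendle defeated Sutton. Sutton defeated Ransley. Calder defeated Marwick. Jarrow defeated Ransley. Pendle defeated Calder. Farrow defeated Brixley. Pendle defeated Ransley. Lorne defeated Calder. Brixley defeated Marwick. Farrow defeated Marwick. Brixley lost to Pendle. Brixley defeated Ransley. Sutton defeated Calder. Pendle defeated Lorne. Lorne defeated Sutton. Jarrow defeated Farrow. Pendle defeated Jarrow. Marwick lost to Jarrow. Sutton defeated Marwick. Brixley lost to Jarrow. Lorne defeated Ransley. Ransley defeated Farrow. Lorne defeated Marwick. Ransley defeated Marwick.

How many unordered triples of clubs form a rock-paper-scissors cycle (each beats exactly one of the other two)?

Win totals: Brixley 3, Jarrow 6, Lorne 7, Marwick 0, Farrow 3, Pendle 7, Sutton 5, Ransley 2, Calder 3.
A club with w wins dominates both others in C(w,2) triples; summing gives 3 + 15 + 21 + 0 + 3 + 21 + 10 + 1 + 3 = 77 transitive triples.
Total triples C(9,3) = 84, so cyclic triples = 84 − 77 = 7.

7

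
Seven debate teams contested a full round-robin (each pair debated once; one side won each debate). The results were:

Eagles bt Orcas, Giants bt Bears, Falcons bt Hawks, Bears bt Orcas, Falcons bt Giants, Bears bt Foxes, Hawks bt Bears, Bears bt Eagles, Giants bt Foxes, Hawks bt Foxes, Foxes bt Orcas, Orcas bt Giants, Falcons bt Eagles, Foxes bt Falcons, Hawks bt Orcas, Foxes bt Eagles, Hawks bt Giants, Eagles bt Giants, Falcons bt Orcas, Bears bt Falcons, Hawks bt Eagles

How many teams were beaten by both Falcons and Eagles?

2

Falcons beat: Eagles, Hawks, Giants, Orcas.
Eagles beat: Giants, Orcas.
Both beat: Giants, Orcas — 2.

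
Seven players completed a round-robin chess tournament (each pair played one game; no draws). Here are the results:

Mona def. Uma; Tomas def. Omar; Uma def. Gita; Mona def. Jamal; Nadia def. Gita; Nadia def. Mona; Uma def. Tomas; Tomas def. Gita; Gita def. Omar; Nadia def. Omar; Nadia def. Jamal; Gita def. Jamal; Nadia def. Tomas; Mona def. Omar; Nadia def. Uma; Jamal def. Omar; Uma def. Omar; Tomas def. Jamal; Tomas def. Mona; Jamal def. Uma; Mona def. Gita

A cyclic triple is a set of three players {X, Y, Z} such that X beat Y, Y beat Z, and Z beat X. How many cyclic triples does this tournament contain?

3

Win totals: Omar 0, Gita 2, Mona 4, Jamal 2, Uma 3, Tomas 4, Nadia 6.
A player with w wins dominates both others in C(w,2) triples; summing gives 0 + 1 + 6 + 1 + 3 + 6 + 15 = 32 transitive triples.
Total triples C(7,3) = 35, so cyclic triples = 35 − 32 = 3.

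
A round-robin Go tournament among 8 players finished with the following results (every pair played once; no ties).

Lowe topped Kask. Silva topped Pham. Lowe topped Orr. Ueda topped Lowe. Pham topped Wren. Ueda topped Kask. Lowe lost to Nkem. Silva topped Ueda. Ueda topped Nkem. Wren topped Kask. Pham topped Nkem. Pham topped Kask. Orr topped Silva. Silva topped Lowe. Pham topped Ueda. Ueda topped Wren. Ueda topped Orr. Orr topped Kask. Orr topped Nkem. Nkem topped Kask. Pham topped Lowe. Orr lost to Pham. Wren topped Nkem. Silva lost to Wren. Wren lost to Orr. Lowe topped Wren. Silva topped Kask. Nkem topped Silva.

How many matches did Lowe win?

Lowe's results: beat Orr, Wren, Kask; lost to Silva, Nkem, Pham, Ueda.
That is 3 wins.

3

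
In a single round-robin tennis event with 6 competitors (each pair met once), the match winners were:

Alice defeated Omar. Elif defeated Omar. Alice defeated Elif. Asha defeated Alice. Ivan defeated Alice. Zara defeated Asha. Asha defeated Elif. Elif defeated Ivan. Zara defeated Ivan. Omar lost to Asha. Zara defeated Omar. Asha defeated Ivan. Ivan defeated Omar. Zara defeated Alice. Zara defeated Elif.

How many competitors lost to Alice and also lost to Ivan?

1

Alice beat: Elif, Omar.
Ivan beat: Alice, Omar.
Both beat: Omar — 1.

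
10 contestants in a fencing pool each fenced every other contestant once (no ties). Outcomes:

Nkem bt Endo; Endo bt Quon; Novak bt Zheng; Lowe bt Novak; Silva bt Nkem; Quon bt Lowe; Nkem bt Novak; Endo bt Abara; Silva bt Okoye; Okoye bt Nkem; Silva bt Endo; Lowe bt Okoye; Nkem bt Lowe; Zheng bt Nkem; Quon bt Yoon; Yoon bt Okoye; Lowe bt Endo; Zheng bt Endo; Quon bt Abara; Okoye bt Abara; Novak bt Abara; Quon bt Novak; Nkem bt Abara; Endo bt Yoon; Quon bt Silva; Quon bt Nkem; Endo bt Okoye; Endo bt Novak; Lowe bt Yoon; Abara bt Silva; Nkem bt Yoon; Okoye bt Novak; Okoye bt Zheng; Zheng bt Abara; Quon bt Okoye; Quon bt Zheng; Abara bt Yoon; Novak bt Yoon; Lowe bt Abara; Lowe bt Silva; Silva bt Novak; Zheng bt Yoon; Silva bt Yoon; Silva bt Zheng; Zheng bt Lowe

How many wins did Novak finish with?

Novak's results: beat Abara, Zheng, Yoon; lost to Okoye, Quon, Nkem, Lowe, Silva, Endo.
That is 3 wins.

3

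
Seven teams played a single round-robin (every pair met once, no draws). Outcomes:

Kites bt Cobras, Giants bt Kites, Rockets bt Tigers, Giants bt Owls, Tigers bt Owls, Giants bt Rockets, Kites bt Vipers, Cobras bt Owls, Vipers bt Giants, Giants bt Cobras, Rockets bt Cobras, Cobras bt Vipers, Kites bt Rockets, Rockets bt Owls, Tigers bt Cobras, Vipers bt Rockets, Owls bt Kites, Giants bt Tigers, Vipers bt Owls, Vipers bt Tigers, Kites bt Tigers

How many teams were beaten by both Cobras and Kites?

Cobras beat: Vipers, Owls.
Kites beat: Rockets, Tigers, Vipers, Cobras.
Both beat: Vipers — 1.

1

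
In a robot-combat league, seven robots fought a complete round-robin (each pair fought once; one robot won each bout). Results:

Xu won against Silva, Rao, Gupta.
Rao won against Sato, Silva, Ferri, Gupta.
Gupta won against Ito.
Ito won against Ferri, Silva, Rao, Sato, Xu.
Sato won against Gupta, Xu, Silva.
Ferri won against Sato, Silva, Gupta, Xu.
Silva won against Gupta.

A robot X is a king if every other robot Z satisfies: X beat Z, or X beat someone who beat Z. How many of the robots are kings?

Sato cannot reach Ferri in two steps.
Xu reaches everyone (king).
Gupta reaches everyone (king).
Ferri reaches everyone (king).
Rao reaches everyone (king).
Ito reaches everyone (king).
Silva cannot reach Sato, Xu, Ferri, Rao in two steps.
Kings: Xu, Gupta, Ferri, Rao, Ito — 5.

5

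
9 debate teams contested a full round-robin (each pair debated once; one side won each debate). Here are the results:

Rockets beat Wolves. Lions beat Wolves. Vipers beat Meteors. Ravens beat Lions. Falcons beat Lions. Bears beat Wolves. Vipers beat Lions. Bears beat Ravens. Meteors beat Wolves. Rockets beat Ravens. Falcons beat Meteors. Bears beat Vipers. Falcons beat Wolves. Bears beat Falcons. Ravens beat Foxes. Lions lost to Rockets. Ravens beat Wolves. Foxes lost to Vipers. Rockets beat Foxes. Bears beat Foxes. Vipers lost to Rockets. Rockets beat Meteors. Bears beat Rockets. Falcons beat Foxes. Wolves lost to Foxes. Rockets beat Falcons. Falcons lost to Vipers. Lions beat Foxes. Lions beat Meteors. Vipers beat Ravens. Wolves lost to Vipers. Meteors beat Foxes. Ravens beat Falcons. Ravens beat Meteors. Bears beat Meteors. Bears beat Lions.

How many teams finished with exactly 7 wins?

Win totals: Falcons 4, Meteors 2, Ravens 5, Rockets 7, Bears 8, Wolves 0, Lions 3, Foxes 1, Vipers 6.
Exactly 7: Rockets — 1 team.

1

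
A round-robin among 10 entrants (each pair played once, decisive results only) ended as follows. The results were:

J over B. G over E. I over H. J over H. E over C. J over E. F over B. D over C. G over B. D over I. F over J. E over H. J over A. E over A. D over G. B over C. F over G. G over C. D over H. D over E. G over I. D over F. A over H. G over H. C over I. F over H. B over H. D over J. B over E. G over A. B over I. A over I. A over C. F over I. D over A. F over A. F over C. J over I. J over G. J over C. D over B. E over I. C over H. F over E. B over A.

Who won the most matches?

D

Win totals: A 3, B 5, C 2, D 9, E 4, F 8, G 6, H 0, I 1, J 7.
D leads with 9 wins (next highest: 8).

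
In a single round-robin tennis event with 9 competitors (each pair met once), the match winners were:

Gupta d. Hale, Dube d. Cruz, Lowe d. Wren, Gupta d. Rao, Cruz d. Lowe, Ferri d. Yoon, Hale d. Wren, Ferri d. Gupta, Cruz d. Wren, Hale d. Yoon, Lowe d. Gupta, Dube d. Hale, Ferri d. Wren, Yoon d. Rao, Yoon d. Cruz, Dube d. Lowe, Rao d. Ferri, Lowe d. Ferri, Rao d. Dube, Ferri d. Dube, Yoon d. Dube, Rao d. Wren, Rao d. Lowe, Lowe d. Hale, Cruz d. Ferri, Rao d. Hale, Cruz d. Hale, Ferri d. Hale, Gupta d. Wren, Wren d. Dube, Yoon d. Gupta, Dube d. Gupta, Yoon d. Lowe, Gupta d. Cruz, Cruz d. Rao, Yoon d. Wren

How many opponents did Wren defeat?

1

Wren's results: beat Dube; lost to Gupta, Lowe, Rao, Yoon, Hale, Cruz, Ferri.
That is 1 win.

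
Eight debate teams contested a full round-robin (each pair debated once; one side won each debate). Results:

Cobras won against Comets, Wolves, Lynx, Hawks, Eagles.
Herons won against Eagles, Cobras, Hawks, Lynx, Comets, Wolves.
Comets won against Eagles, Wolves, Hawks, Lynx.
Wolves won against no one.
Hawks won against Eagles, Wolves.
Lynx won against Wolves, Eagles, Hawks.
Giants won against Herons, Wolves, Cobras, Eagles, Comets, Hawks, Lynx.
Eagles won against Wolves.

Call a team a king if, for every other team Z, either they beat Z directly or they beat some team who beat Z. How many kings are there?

1

Hawks cannot reach Cobras, Giants, Lynx, Comets, Herons in two steps.
Wolves cannot reach Hawks, Cobras, Giants, Eagles, Lynx, Comets, Herons in two steps.
Cobras cannot reach Giants, Herons in two steps.
Giants reaches everyone (king).
Eagles cannot reach Hawks, Cobras, Giants, Lynx, Comets, Herons in two steps.
Lynx cannot reach Cobras, Giants, Comets, Herons in two steps.
Comets cannot reach Cobras, Giants, Herons in two steps.
Herons cannot reach Giants in two steps.
Kings: Giants — 1.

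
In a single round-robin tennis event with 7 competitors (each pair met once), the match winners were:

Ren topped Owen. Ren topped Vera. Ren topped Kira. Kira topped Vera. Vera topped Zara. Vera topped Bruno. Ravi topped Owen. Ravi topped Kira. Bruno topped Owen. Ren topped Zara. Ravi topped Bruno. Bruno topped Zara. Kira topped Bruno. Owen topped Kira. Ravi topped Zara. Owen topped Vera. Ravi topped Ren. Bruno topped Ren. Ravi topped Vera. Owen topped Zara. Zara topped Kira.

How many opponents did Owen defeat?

Owen's results: beat Kira, Zara, Vera; lost to Ravi, Ren, Bruno.
That is 3 wins.

3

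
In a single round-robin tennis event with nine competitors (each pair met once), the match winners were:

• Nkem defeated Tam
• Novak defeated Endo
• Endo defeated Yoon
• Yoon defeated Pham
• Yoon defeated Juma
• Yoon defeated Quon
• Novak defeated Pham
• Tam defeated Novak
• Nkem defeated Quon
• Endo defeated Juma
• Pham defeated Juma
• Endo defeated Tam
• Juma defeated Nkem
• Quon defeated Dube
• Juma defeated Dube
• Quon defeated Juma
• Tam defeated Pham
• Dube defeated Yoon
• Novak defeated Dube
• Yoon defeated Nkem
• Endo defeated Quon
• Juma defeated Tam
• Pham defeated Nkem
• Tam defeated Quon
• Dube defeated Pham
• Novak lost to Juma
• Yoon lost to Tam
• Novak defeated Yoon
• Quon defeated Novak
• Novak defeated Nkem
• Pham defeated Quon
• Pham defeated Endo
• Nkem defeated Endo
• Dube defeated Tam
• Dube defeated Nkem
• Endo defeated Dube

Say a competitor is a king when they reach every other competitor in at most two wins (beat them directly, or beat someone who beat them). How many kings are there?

Dube reaches everyone (king).
Juma reaches everyone (king).
Yoon reaches everyone (king).
Quon reaches everyone (king).
Nkem reaches everyone (king).
Novak reaches everyone (king).
Tam reaches everyone (king).
Pham reaches everyone (king).
Endo reaches everyone (king).
Kings: Dube, Juma, Yoon, Quon, Nkem, Novak, Tam, Pham, Endo — 9.

9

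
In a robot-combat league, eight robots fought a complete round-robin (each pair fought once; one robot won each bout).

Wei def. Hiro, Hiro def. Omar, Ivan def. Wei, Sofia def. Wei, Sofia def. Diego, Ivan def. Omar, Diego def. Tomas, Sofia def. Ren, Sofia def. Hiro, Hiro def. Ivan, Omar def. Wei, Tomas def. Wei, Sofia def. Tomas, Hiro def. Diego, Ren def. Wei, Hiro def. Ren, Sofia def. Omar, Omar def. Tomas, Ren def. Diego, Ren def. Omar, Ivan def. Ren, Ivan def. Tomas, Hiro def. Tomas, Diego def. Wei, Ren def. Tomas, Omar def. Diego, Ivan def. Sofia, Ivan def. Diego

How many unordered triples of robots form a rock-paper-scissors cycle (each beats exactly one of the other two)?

Win totals: Tomas 1, Sofia 6, Hiro 5, Wei 1, Omar 3, Ren 4, Diego 2, Ivan 6.
A robot with w wins dominates both others in C(w,2) triples; summing gives 0 + 15 + 10 + 0 + 3 + 6 + 1 + 15 = 50 transitive triples.
Total triples C(8,3) = 56, so cyclic triples = 56 − 50 = 6.

6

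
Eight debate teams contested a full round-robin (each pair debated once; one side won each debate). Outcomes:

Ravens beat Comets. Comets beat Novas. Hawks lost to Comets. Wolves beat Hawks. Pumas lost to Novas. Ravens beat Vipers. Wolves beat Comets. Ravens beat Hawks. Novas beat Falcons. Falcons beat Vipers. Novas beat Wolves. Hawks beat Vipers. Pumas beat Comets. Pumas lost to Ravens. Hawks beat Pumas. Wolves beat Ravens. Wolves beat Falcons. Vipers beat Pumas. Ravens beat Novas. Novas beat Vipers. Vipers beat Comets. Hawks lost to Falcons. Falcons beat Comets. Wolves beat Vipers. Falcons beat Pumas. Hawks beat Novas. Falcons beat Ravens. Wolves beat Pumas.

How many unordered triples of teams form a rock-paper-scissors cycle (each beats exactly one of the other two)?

10

Win totals: Ravens 5, Vipers 2, Pumas 1, Falcons 5, Comets 2, Wolves 6, Hawks 3, Novas 4.
A team with w wins dominates both others in C(w,2) triples; summing gives 10 + 1 + 0 + 10 + 1 + 15 + 3 + 6 = 46 transitive triples.
Total triples C(8,3) = 56, so cyclic triples = 56 − 46 = 10.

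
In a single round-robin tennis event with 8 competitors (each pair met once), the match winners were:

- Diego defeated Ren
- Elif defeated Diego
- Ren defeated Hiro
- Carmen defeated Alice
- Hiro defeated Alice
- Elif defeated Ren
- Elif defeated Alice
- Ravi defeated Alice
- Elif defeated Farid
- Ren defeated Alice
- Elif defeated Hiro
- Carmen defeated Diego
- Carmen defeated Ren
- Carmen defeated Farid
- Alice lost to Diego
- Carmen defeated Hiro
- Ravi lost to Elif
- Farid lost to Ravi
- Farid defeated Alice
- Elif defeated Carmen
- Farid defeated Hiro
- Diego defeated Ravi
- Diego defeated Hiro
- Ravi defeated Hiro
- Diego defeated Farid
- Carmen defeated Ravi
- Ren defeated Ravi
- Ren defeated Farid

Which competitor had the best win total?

Elif

Win totals: Farid 2, Elif 7, Ren 4, Ravi 3, Alice 0, Carmen 6, Diego 5, Hiro 1.
Elif leads with 7 wins (next highest: 6).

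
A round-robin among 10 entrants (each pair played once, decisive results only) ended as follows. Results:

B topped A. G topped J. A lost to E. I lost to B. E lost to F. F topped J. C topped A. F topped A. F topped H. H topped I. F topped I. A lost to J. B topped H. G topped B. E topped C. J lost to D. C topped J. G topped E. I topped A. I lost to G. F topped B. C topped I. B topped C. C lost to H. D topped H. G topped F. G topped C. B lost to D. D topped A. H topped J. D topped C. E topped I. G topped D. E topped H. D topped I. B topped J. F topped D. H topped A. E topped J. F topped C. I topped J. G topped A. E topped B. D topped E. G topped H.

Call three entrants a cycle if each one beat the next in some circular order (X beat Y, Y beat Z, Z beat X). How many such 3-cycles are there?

0

Win totals: A 0, B 5, C 3, D 7, E 6, F 8, G 9, H 4, I 2, J 1.
An entrant with w wins dominates both others in C(w,2) triples; summing gives 0 + 10 + 3 + 21 + 15 + 28 + 36 + 6 + 1 + 0 = 120 transitive triples.
Total triples C(10,3) = 120, so cyclic triples = 120 − 120 = 0.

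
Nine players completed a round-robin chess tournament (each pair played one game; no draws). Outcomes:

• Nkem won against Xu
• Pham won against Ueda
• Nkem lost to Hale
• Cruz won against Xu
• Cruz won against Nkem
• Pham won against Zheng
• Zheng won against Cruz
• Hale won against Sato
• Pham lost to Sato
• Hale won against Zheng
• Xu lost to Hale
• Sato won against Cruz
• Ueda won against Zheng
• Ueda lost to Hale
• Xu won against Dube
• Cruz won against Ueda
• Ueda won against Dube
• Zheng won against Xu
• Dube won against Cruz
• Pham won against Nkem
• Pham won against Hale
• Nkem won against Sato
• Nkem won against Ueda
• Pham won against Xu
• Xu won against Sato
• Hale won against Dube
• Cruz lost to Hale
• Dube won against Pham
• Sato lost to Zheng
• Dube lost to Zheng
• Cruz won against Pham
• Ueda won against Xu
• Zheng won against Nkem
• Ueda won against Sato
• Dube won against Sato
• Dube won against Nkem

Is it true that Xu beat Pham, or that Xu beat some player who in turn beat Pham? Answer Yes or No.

Xu did not beat Pham directly.
Xu beat Sato, Dube. Of those, Sato beat Pham.

Yes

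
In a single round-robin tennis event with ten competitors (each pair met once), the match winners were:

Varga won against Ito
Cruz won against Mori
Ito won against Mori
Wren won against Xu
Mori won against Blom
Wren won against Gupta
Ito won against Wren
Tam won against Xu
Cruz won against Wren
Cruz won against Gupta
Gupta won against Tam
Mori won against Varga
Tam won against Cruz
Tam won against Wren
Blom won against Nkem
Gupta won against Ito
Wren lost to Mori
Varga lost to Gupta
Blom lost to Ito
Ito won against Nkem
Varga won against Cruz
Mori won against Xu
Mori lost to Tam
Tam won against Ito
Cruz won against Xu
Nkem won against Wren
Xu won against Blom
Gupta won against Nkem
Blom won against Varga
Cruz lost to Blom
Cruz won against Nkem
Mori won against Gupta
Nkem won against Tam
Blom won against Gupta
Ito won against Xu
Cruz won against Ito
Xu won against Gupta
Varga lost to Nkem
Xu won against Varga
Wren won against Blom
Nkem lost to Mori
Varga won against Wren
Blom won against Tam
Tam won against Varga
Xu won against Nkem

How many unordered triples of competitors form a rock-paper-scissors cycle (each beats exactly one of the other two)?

Win totals: Mori 6, Varga 3, Gupta 4, Tam 6, Cruz 6, Xu 4, Wren 3, Blom 5, Nkem 3, Ito 5.
A competitor with w wins dominates both others in C(w,2) triples; summing gives 15 + 3 + 6 + 15 + 15 + 6 + 3 + 10 + 3 + 10 = 86 transitive triples.
Total triples C(10,3) = 120, so cyclic triples = 120 − 86 = 34.

34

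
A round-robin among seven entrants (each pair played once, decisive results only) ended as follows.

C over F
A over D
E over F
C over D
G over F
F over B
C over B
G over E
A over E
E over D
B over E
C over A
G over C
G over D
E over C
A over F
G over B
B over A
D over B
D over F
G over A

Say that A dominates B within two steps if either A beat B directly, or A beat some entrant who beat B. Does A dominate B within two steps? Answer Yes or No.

Yes

A did not beat B directly.
A beat D, E, F. Of those, D beat B.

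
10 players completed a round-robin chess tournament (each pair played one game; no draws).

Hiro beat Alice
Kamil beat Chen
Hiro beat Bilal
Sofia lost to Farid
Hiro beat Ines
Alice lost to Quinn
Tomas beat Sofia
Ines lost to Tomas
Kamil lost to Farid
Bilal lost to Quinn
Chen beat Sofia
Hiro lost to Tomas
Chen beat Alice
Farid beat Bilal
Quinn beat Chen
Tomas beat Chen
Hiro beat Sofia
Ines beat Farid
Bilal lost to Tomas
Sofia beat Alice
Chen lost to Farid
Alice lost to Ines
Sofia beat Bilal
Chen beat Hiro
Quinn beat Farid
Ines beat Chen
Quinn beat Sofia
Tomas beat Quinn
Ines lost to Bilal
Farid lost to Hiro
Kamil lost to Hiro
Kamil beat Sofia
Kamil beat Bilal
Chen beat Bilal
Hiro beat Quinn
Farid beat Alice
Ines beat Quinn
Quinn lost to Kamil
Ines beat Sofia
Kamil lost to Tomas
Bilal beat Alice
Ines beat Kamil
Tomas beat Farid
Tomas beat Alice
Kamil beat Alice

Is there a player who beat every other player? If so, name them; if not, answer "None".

Tomas

Tomas has 9 wins out of 9 opponents — a perfect record.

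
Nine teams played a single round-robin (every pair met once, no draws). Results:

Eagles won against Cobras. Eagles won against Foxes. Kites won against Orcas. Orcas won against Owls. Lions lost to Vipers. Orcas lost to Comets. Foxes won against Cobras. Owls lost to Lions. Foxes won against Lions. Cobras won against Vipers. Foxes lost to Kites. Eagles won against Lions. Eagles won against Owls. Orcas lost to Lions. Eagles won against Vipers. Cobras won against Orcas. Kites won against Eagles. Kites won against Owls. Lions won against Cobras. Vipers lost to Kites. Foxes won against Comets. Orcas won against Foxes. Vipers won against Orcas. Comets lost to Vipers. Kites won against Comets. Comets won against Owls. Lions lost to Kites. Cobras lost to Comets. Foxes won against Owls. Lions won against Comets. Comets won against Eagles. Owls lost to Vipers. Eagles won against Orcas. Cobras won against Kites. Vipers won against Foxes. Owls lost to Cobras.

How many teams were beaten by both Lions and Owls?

Lions beat: Owls, Orcas, Cobras, Comets.
Owls beat: no one.
No one was beaten by both.

0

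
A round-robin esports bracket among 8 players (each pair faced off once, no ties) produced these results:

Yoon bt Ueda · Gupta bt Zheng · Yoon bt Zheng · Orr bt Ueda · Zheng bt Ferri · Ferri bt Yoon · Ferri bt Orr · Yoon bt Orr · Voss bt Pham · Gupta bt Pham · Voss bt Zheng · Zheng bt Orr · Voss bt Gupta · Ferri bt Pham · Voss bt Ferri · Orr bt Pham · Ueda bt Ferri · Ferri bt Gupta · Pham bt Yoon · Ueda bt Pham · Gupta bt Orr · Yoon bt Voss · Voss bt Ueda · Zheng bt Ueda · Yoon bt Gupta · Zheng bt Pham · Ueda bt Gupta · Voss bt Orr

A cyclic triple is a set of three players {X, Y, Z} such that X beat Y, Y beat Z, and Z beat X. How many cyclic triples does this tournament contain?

12

Win totals: Yoon 5, Zheng 4, Pham 1, Voss 6, Gupta 3, Ferri 4, Ueda 3, Orr 2.
A player with w wins dominates both others in C(w,2) triples; summing gives 10 + 6 + 0 + 15 + 3 + 6 + 3 + 1 = 44 transitive triples.
Total triples C(8,3) = 56, so cyclic triples = 56 − 44 = 12.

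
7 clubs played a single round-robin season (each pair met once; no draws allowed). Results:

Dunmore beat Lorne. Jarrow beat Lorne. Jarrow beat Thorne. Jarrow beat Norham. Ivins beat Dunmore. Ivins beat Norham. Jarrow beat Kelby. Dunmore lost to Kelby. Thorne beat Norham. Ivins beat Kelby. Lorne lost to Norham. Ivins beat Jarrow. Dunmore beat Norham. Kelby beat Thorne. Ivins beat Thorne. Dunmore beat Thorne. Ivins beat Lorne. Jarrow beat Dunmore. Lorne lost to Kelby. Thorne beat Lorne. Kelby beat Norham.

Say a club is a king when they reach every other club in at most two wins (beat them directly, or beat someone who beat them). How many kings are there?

1

Thorne cannot reach Jarrow, Kelby, Ivins, Dunmore in two steps.
Jarrow cannot reach Ivins in two steps.
Kelby cannot reach Jarrow, Ivins in two steps.
Lorne cannot reach Thorne, Jarrow, Kelby, Ivins, Norham, Dunmore in two steps.
Ivins reaches everyone (king).
Norham cannot reach Thorne, Jarrow, Kelby, Ivins, Dunmore in two steps.
Dunmore cannot reach Jarrow, Kelby, Ivins in two steps.
Kings: Ivins — 1.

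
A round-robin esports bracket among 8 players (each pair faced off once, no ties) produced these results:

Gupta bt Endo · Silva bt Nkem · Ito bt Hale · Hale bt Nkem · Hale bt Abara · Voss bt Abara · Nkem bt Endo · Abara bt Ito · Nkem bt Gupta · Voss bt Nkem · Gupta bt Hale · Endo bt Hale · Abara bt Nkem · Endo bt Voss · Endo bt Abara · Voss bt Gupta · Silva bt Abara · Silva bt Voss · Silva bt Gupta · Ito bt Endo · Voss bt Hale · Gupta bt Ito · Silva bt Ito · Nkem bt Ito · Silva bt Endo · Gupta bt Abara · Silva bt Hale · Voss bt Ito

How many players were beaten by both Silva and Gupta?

Silva beat: Hale, Nkem, Gupta, Voss, Endo, Ito, Abara.
Gupta beat: Hale, Endo, Ito, Abara.
Both beat: Hale, Endo, Ito, Abara — 4.

4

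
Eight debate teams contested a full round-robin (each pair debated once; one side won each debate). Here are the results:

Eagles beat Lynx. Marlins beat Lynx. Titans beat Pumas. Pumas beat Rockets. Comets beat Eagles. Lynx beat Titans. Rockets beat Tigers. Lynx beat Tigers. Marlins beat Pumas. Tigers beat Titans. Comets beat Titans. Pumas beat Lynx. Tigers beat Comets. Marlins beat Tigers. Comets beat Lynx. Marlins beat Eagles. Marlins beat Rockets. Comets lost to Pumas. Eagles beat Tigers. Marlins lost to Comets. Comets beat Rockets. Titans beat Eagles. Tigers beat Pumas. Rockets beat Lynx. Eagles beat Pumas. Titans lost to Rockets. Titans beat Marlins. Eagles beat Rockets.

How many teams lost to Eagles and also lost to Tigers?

1

Eagles beat: Rockets, Lynx, Tigers, Pumas.
Tigers beat: Titans, Comets, Pumas.
Both beat: Pumas — 1.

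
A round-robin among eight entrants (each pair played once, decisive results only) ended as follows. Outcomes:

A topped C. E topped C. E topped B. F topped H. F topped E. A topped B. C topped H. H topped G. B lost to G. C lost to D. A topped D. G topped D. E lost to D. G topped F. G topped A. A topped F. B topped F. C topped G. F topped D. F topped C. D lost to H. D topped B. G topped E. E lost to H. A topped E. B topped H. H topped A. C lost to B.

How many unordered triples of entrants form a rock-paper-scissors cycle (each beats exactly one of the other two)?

16

Win totals: A 5, B 3, C 2, D 3, E 2, F 4, G 5, H 4.
An entrant with w wins dominates both others in C(w,2) triples; summing gives 10 + 3 + 1 + 3 + 1 + 6 + 10 + 6 = 40 transitive triples.
Total triples C(8,3) = 56, so cyclic triples = 56 − 40 = 16.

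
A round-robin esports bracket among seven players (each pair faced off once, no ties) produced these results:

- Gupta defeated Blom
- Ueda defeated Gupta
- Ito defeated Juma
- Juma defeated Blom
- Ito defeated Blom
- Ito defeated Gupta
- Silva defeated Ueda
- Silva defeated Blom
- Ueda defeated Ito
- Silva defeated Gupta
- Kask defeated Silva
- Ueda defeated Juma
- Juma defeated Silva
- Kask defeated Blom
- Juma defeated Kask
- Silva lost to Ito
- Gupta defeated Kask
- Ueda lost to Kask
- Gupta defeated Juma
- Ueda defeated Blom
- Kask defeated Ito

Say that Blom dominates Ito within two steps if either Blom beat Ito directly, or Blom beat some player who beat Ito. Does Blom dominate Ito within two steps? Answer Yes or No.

No

Blom did not beat Ito directly.
Blom beat no one, so there is no intermediate player.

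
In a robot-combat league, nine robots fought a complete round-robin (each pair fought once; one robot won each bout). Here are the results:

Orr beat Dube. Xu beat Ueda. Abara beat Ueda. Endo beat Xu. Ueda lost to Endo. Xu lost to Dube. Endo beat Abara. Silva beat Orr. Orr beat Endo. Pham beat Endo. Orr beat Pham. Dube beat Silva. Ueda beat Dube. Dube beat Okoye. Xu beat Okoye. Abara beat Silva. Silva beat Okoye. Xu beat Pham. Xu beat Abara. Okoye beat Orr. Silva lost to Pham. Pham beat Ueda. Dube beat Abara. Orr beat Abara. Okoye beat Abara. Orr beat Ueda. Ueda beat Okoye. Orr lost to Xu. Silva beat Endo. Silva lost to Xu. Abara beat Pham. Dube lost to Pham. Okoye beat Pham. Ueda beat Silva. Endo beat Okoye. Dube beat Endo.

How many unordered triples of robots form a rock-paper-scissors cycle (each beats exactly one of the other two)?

25

Win totals: Abara 3, Silva 3, Orr 5, Endo 4, Ueda 3, Dube 5, Pham 4, Xu 6, Okoye 3.
A robot with w wins dominates both others in C(w,2) triples; summing gives 3 + 3 + 10 + 6 + 3 + 10 + 6 + 15 + 3 = 59 transitive triples.
Total triples C(9,3) = 84, so cyclic triples = 84 − 59 = 25.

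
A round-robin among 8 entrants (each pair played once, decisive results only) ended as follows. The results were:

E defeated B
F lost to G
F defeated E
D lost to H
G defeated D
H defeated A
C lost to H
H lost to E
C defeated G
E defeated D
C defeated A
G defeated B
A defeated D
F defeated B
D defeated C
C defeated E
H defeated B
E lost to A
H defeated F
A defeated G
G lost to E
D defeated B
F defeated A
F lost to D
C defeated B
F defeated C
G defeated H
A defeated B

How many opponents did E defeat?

E's results: beat B, D, G, H; lost to A, C, F.
That is 4 wins.

4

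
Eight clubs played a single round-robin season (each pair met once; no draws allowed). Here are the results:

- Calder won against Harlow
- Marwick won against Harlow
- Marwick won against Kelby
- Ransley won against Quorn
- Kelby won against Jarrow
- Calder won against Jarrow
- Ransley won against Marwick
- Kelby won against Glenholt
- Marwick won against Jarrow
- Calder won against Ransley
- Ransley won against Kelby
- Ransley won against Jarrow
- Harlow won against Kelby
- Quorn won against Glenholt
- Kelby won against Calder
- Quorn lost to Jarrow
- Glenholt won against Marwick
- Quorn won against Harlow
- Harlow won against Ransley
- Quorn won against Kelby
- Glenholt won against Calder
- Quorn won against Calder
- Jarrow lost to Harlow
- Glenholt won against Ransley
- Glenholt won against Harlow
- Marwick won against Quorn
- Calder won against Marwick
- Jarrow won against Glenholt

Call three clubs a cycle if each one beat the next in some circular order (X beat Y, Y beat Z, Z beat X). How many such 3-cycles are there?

Win totals: Ransley 4, Marwick 4, Glenholt 4, Kelby 3, Jarrow 2, Calder 4, Quorn 4, Harlow 3.
A club with w wins dominates both others in C(w,2) triples; summing gives 6 + 6 + 6 + 3 + 1 + 6 + 6 + 3 = 37 transitive triples.
Total triples C(8,3) = 56, so cyclic triples = 56 − 37 = 19.

19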